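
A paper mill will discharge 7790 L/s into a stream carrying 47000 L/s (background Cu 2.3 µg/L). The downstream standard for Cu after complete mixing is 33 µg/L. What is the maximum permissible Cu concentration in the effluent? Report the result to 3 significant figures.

At the limit, (Qr·Cr + Qe·Cₑ)/(Qr + Qe) = 33:
Cₑ = (54790·33 − 47000·2.300) / 7790 = 218.2 µg/L.

218 µg/L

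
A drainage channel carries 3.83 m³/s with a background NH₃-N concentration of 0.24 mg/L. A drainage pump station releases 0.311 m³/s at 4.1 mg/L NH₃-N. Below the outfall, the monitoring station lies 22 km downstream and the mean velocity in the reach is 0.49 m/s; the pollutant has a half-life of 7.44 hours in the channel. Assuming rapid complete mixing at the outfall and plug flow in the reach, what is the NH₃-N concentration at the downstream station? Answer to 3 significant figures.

0.166 mg/L

After mixing, C = (3.830·0.2400 + 0.3110·4.100) / 4.141 = 2.194/4.141 = 0.5299 mg/L.
Travel time t = 22·1000 / 0.49 = 44900 s = 12.47 h.
Half-life 7.44 h → k = ln 2 / 7.44 = 0.09316 h⁻¹ = 2.236 d⁻¹.
Decay over the reach: 0.5299·exp(−kt) = 0.5299·0.3129 = 0.1658 mg/L.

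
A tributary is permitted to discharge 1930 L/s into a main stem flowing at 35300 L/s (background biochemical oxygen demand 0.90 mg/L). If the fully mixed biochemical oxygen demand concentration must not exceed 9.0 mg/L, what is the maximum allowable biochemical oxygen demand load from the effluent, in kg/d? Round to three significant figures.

26200 kg/d

Mass balance at the limit: 35300·0.9000 + 1930·Cₑ = 37230·9.0 → Cₑ = 157.2 mg/L.
1930 L/s = 1.930 m³/s. Load = 1.930 m³/s × 157.2 g/m³ × 86 400 s/d = 26210 kg/d.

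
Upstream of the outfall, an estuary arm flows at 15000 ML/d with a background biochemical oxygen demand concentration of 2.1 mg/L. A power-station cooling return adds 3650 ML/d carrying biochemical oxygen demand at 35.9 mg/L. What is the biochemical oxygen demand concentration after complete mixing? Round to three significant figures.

8.72 mg/L

After mixing, C = (15000·2.100 + 3650·35.90) / 18650 = 162500/18650 = 8.715 mg/L.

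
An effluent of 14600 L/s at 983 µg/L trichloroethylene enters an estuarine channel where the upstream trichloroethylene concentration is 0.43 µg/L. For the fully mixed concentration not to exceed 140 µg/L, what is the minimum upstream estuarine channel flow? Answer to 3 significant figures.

88200 L/s

Set C_mix = 140: (Q·0.4300 + 14600·983.0) / (Q + 14600) = 140
→ Q = 14600·(983.0 − 140)/(140 − 0.4300) = 88180 L/s.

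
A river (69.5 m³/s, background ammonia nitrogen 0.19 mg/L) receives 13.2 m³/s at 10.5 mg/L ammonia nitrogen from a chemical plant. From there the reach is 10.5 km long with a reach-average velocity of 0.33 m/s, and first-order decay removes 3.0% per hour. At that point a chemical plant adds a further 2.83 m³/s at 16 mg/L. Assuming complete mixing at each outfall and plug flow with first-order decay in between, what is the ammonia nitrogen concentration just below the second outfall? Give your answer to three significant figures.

1.89 mg/L

Conservation of mass: C = (69.50·0.1900 + 13.20·10.50) / 82.70 = 151.8/82.70 = 1.836 mg/L; combined flow 82.70 m³/s.
Travel time t = 10.5·1000 / 0.33 = 31820 s = 8.838 h.
3.0%/h lost → k = −ln(1 − 0.03) = 0.03046 h⁻¹.
After decay, C = 1.836 × e^(−kt) = 1.836 × 0.7640 = 1.402 mg/L.
At the second outfall, C = (82.70·1.402 + 2.830·16.00) / (82.70 + 2.830) = 1.885 mg/L.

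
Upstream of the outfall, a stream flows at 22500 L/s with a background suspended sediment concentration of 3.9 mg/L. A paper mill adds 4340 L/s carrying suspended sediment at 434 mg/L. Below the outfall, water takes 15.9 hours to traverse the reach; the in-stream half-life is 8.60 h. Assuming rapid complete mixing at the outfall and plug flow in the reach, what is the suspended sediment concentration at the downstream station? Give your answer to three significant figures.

Mass balance: C = (22500·3.900 + 4340·434.0) / 26840 = 1971000/26840 = 73.45 mg/L.
Half-life 8.60 h → k = ln 2 / 8.60 = 0.08060 h⁻¹ = 1.934 d⁻¹.
First-order decay: C = 73.45·exp(−k·t) = 73.45·0.2776 = 20.39 mg/L.

20.4 mg/L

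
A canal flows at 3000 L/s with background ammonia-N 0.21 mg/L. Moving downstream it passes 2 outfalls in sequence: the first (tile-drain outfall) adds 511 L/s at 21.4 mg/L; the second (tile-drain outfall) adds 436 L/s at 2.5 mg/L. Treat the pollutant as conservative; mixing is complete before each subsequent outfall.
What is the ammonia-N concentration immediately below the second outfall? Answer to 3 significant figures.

After outfall 1: Q = 3000 + 511.0 = 3511 L/s; C = (3000·0.2100 + 511.0·21.40)/3511 = 3.294 mg/L.
After outfall 2: Q = 3511 + 436.0 = 3947 L/s; C = (3511·3.294 + 436.0·2.500)/3947 = 3.206 mg/L.

3.21 mg/L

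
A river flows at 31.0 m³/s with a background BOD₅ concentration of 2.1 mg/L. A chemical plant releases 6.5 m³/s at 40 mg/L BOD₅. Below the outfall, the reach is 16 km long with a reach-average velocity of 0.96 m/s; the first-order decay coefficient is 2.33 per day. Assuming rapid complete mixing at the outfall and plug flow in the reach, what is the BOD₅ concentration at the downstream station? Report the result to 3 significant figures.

Conservation of mass: C = (31.00·2.100 + 6.500·40.00) / 37.50 = 325.1/37.50 = 8.669 mg/L.
Travel time t = 16·1000 / 0.96 = 16670 s = 4.630 h.
Applying C = C₀e^(−kt): 8.669 × 0.6380 = 5.531 mg/L.

5.53 mg/L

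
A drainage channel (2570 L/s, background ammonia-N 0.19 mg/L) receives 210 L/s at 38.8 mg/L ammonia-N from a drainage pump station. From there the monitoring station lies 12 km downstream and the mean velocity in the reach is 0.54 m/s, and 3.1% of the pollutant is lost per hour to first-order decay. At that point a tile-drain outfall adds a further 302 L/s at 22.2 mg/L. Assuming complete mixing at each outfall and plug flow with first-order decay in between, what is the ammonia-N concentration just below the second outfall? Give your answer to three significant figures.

After mixing, C = (2570·0.1900 + 210.0·38.80) / 2780 = 8636/2780 = 3.107 mg/L; combined flow 2780 L/s.
Travel time t = 12·1000 / 0.54 = 22220 s = 6.173 h.
3.1%/h lost → k = −ln(1 − 0.031) = 0.03149 h⁻¹.
After decay, C = 3.107 × e^(−kt) = 3.107 × 0.8233 = 2.558 mg/L.
At the second outfall, C = (2780·2.558 + 302.0·22.20) / (2780 + 302.0) = 4.482 mg/L.

4.48 mg/L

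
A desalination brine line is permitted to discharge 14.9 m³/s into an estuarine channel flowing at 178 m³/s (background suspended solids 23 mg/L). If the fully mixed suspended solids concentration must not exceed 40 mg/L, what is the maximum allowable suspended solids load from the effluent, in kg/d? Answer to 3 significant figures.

313000 kg/d

Mass balance at the limit: 178.0·23.00 + 14.90·Cₑ = 192.9·40 → Cₑ = 243.1 mg/L.
Load = 14.90 m³/s × 243.1 g/m³ × 86 400 s/d = 312900 kg/d.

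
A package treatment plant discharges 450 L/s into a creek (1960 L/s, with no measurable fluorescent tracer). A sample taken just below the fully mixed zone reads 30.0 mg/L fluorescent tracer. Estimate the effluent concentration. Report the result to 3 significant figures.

Mass balance: 1960·0 + 450.0·Cₑ = 2410·30.00
→ Cₑ = (2410·30.00 − 1960·0) / 450.0 = 160.7 mg/L.

161 mg/L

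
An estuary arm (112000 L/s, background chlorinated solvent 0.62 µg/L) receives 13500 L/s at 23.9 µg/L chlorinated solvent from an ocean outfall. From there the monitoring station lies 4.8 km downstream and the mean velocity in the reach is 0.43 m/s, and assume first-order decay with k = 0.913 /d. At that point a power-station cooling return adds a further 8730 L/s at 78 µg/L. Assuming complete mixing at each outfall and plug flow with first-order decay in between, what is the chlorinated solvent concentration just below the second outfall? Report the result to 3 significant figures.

7.67 µg/L

After mixing, C = (112000·0.6200 + 13500·23.90) / 125500 = 392100/125500 = 3.124 µg/L; combined flow 125500 L/s.
Travel time t = 4.8·1000 / 0.43 = 11160 s = 3.101 h.
First-order decay: C = 3.124·exp(−k·t) = 3.124·0.8887 = 2.777 µg/L.
At the second outfall, C = (125500·2.777 + 8730·78.00) / (125500 + 8730) = 7.669 µg/L.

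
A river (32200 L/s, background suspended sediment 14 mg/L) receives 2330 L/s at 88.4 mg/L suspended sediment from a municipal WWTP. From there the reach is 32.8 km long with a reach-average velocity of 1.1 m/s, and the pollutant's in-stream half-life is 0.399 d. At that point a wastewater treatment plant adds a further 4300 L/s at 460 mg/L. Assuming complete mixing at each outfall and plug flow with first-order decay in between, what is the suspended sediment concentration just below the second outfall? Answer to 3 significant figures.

Mixed concentration C = ΣQC/ΣQ = (32200·14.00 + 2330·88.40) / 34530 = 656800/34530 = 19.02 mg/L; combined flow 34530 L/s.
Travel time t = 32.8·1000 / 1.1 = 29820 s = 8.283 h.
Half-life 0.399 d → k = ln 2 / 0.399 = 1.737 d⁻¹.
Applying C = C₀e^(−kt): 19.02 × 0.5491 = 10.44 mg/L.
Second outfall: C = (34530·10.44 + 4300·460.0)/38830 = 60.23 mg/L.

60.2 mg/L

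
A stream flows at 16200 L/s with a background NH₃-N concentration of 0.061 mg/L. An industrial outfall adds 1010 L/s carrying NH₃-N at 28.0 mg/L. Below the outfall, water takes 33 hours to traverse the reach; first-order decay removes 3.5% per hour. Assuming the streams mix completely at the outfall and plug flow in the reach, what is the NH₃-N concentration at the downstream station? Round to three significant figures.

After mixing, C = (16200·0.06100 + 1010·28.00) / 17210 = 29270/17210 = 1.701 mg/L.
3.5%/h lost → k = −ln(1 − 0.035) = 0.03563 h⁻¹.
Decay over the reach: 1.701·exp(−kt) = 1.701·0.3086 = 0.5248 mg/L.

0.525 mg/L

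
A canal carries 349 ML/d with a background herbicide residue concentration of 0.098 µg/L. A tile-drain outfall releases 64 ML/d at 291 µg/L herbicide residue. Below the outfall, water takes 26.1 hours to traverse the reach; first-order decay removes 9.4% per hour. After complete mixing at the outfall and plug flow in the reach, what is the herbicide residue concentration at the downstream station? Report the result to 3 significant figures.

Mixed concentration C = ΣQC/ΣQ = (349.0·0.09800 + 64.00·291.0) / 413.0 = 18660/413.0 = 45.18 µg/L.
9.4%/h lost → k = −ln(1 − 0.094) = 0.09872 h⁻¹.
Decay over the reach: 45.18·exp(−kt) = 45.18·0.07604 = 3.435 µg/L.

3.44 µg/L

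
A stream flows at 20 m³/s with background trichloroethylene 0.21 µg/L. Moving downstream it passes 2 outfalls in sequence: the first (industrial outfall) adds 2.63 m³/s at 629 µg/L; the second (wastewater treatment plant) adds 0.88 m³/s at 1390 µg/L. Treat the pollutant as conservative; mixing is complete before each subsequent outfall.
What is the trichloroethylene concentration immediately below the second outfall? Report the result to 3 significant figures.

123 µg/L

Outfall 1: combined Q = 22.63 m³/s; C = (20.00·0.2100 + 2.630·629.0)/22.63 = 73.29 µg/L.
Outfall 2: combined Q = 23.51 m³/s; C = (22.63·73.29 + 0.8800·1390)/23.51 = 122.6 µg/L.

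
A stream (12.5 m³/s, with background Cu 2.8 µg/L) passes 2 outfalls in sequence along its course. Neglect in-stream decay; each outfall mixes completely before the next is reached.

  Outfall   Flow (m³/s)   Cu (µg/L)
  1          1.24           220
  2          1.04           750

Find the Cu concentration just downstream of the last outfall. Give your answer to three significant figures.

Below outfall 1: Q → 13.74 m³/s, C = (12.50·2.800 + 1.240·220.0)/13.74 = 22.40 µg/L.
Below outfall 2: Q → 14.78 m³/s, C = (13.74·22.40 + 1.040·750.0)/14.78 = 73.60 µg/L.

73.6 µg/L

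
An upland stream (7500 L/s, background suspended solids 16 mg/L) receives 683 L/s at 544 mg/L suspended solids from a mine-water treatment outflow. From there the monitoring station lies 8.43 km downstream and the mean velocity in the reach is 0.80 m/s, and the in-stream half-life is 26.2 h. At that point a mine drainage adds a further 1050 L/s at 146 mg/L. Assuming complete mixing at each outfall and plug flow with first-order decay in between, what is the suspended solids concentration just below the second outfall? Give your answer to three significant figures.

Conservation of mass: C = (7500·16.00 + 683.0·544.0) / 8183 = 491600/8183 = 60.07 mg/L; combined flow 8183 L/s.
Travel time t = 8.43·1000 / 0.80 = 10540 s = 2.927 h.
Half-life 26.2 h → k = ln 2 / 26.2 = 0.02646 h⁻¹ = 0.6349 d⁻¹.
Applying C = C₀e^(−kt): 60.07 × 0.9255 = 55.59 mg/L.
At the second outfall, C = (8183·55.59 + 1050·146.0) / (8183 + 1050) = 65.87 mg/L.

65.9 mg/L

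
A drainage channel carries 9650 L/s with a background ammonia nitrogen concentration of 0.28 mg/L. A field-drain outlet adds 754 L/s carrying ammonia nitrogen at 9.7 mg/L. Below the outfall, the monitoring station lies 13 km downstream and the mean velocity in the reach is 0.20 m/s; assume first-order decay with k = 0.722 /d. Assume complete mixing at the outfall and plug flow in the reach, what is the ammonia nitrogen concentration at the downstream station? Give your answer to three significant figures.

0.559 mg/L

Conservation of mass: C = (9650·0.2800 + 754.0·9.700) / 10400 = 10020/10400 = 0.9627 mg/L.
Travel time t = 13·1000 / 0.20 = 65000 s = 18.06 h.
Decay over the reach: 0.9627·exp(−kt) = 0.9627·0.5809 = 0.5592 mg/L.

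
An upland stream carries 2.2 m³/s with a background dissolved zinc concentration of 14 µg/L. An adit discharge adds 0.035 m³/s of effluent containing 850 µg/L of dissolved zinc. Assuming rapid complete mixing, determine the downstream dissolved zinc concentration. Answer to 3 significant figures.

27.1 µg/L

Flow-weighted average: C = (2.200·14.00 + 0.03500·850.0) / 2.235 = 60.55/2.235 = 27.09 µg/L.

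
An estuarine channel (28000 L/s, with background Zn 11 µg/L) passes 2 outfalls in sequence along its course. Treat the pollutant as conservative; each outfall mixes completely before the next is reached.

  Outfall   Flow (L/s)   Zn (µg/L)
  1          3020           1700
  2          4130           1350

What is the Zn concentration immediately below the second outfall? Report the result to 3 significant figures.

Below outfall 1: Q → 31020 L/s, C = (28000·11.00 + 3020·1700)/31020 = 175.4 µg/L.
Below outfall 2: Q → 35150 L/s, C = (31020·175.4 + 4130·1350)/35150 = 313.4 µg/L.

313 µg/L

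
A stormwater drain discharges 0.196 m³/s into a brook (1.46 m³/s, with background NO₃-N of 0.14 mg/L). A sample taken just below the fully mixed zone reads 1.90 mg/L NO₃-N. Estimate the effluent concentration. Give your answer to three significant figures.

Mass balance: 1.460·0.1400 + 0.1960·Cₑ = 1.656·1.900
→ Cₑ = (1.656·1.900 − 1.460·0.1400) / 0.1960 = 15.01 mg/L.

15.0 mg/L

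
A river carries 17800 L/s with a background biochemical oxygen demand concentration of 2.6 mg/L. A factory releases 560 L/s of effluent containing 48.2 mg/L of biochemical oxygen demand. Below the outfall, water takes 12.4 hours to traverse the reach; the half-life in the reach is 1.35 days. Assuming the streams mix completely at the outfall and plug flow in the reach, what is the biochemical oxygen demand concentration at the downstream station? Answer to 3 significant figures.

Flow-weighted average: C = (17800·2.600 + 560.0·48.20) / 18360 = 73270/18360 = 3.991 mg/L.
Half-life 1.35 d → k = ln 2 / 1.35 = 0.5134 d⁻¹.
Applying C = C₀e^(−kt): 3.991 × 0.7670 = 3.061 mg/L.

3.06 mg/L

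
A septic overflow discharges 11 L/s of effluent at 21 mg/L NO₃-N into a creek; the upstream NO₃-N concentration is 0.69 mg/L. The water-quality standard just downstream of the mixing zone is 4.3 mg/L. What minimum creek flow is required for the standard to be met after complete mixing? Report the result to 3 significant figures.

Set C_mix = 4.3: (Q·0.6900 + 11.00·21.00) / (Q + 11.00) = 4.3
→ Q = 11.00·(21.00 − 4.3)/(4.3 − 0.6900) = 50.89 L/s.

50.9 L/s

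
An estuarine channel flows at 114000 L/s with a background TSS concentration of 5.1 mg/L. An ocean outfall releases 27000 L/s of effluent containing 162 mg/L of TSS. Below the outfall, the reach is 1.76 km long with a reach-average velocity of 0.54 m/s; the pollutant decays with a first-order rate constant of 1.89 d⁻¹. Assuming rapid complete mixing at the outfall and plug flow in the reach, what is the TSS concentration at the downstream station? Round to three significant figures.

32.7 mg/L

Conservation of mass: C = (114000·5.100 + 27000·162.0) / 141000 = 4955000/141000 = 35.14 mg/L.
Travel time t = 1.76·1000 / 0.54 = 3259 s = 0.9053 h.
Decay over the reach: 35.14·exp(−kt) = 35.14·0.9312 = 32.73 mg/L.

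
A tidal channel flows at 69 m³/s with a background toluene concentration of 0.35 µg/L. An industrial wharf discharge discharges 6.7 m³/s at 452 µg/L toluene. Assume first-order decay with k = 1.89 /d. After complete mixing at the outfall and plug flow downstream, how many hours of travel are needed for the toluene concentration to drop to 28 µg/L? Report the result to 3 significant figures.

4.63 h

After mixing, C = (69.00·0.3500 + 6.700·452.0) / 75.70 = 3053/75.70 = 40.32 µg/L.
40.32·exp(−k·t) = 28 → t = ln(40.32/28)/k = 16670 s = 4.632 h.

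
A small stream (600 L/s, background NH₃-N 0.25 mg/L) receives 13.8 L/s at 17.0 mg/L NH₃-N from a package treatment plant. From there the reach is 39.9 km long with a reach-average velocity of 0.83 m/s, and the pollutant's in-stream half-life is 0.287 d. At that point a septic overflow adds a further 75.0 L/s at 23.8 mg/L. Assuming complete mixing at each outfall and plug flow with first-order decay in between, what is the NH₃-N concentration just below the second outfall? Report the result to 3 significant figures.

2.74 mg/L

Mixed concentration C = ΣQC/ΣQ = (600.0·0.2500 + 13.80·17.00) / 613.8 = 384.6/613.8 = 0.6266 mg/L; combined flow 613.8 L/s.
Travel time t = 39.9·1000 / 0.83 = 48070 s = 13.35 h.
Half-life 0.287 d → k = ln 2 / 0.287 = 2.415 d⁻¹.
After decay, C = 0.6266 × e^(−kt) = 0.6266 × 0.2609 = 0.1635 mg/L.
At the second outfall, C = (613.8·0.1635 + 75.00·23.80) / (613.8 + 75.00) = 2.737 mg/L.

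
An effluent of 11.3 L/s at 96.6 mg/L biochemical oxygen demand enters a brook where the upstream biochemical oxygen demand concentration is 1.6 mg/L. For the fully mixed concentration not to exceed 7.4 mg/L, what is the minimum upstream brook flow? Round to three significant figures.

174 L/s

Set C_mix = 7.4: (Q·1.600 + 11.30·96.60) / (Q + 11.30) = 7.4
→ Q = 11.30·(96.60 − 7.4)/(7.4 − 1.600) = 173.8 L/s.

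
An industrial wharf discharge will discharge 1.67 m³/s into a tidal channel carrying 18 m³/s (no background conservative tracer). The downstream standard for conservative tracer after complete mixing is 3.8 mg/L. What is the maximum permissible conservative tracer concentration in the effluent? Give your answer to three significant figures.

At the limit, (Qr·Cr + Qe·Cₑ)/(Qr + Qe) = 3.8:
Cₑ = (19.67·3.8 − 18.00·0) / 1.670 = 44.76 mg/L.

44.8 mg/L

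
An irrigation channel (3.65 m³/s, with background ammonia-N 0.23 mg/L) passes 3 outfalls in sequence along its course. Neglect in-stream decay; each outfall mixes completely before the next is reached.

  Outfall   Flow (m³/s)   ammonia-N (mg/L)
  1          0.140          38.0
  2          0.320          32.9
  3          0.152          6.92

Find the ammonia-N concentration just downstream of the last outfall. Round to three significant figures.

4.16 mg/L

After outfall 1: Q = 3.650 + 0.1400 = 3.790 m³/s; C = (3.650·0.2300 + 0.1400·38.00)/3.790 = 1.625 mg/L.
After outfall 2: Q = 3.790 + 0.3200 = 4.110 m³/s; C = (3.790·1.625 + 0.3200·32.90)/4.110 = 4.060 mg/L.
After outfall 3: Q = 4.110 + 0.1520 = 4.262 m³/s; C = (4.110·4.060 + 0.1520·6.920)/4.262 = 4.162 mg/L.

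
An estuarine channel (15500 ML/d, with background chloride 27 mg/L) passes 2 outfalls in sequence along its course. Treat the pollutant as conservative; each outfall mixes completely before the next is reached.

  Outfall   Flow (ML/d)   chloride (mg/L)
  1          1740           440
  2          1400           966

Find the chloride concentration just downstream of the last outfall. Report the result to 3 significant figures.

136 mg/L

Below outfall 1: Q → 17240 ML/d, C = (15500·27.00 + 1740·440.0)/17240 = 68.68 mg/L.
Below outfall 2: Q → 18640 ML/d, C = (17240·68.68 + 1400·966.0)/18640 = 136.1 mg/L.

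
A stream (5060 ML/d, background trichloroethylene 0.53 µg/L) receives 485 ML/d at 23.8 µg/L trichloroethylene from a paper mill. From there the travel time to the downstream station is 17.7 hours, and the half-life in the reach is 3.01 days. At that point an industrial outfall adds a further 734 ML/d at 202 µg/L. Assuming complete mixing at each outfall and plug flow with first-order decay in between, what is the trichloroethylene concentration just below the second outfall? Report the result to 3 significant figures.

25.5 µg/L

Mass balance: C = (5060·0.5300 + 485.0·23.80) / 5545 = 14220/5545 = 2.565 µg/L; combined flow 5545 ML/d.
Half-life 3.01 d → k = ln 2 / 3.01 = 0.2303 d⁻¹.
First-order decay: C = 2.565·exp(−k·t) = 2.565·0.8438 = 2.165 µg/L.
At the second outfall, C = (5545·2.165 + 734.0·202.0) / (5545 + 734.0) = 25.52 µg/L.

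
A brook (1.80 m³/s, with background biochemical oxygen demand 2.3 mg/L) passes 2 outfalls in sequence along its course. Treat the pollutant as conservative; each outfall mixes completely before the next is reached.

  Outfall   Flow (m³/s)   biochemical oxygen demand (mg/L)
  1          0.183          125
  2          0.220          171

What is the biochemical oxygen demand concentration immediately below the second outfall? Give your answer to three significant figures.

29.3 mg/L

Below outfall 1: Q → 1.983 m³/s, C = (1.800·2.300 + 0.1830·125.0)/1.983 = 13.62 mg/L.
Below outfall 2: Q → 2.203 m³/s, C = (1.983·13.62 + 0.2200·171.0)/2.203 = 29.34 mg/L.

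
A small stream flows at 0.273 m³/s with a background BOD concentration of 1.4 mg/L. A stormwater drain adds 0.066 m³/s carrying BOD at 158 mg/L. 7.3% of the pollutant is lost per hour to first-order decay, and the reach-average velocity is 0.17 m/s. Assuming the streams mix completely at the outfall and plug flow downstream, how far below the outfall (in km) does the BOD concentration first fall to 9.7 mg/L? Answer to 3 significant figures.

9.61 km

After mixing, C = (0.2730·1.400 + 0.06600·158.0) / 0.3390 = 10.81/0.3390 = 31.89 mg/L.
7.3%/h lost → k = −ln(1 − 0.073) = 0.07580 h⁻¹.
Set 31.89·exp(−k·t) = 9.7 → t = ln(31.89/9.7)/k = 56520 s = 15.70 h.
Distance = v·t = 0.17·56520 = 9609 m = 9.609 km.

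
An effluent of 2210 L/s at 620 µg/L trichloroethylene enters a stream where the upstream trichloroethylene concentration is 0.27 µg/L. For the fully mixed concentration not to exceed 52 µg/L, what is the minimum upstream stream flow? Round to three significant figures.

24300 L/s

Set C_mix = 52: (Q·0.2700 + 2210·620.0) / (Q + 2210) = 52
→ Q = 2210·(620.0 − 52)/(52 − 0.2700) = 24270 L/s.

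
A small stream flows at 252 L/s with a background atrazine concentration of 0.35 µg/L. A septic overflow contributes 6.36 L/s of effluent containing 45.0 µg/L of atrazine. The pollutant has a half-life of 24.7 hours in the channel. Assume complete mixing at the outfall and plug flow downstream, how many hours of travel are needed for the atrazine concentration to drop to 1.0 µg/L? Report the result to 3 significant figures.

Mixed concentration C = ΣQC/ΣQ = (252.0·0.3500 + 6.360·45.00) / 258.4 = 374.4/258.4 = 1.449 µg/L.
Half-life 24.7 h → k = ln 2 / 24.7 = 0.02806 h⁻¹ = 0.6735 d⁻¹.
1.449·exp(−k·t) = 1.0 → t = ln(1.449/1.0)/k = 47590 s = 13.22 h.

13.2 h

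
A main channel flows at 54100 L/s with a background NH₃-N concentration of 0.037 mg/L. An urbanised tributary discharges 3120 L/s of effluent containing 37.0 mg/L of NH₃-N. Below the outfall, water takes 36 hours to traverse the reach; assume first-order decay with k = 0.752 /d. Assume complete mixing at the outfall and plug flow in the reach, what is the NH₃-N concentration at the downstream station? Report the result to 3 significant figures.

Mass balance: C = (54100·0.03700 + 3120·37.00) / 57220 = 117400/57220 = 2.052 mg/L.
Applying C = C₀e^(−kt): 2.052 × 0.3237 = 0.6643 mg/L.

0.664 mg/L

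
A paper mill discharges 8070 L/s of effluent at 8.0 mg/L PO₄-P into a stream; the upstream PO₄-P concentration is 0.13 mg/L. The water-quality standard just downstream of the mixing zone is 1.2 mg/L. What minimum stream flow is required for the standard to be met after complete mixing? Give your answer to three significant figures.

51300 L/s

Set C_mix = 1.2: (Q·0.1300 + 8070·8.000) / (Q + 8070) = 1.2
→ Q = 8070·(8.000 − 1.2)/(1.2 − 0.1300) = 51290 L/s.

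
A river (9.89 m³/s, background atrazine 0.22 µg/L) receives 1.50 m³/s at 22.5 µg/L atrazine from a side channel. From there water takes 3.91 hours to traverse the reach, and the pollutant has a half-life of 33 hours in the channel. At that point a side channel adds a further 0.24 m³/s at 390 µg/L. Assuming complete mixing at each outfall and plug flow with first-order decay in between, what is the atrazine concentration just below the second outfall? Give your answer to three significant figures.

After mixing, C = (9.890·0.2200 + 1.500·22.50) / 11.39 = 35.93/11.39 = 3.154 µg/L; combined flow 11.39 m³/s.
Half-life 33 h → k = ln 2 / 33 = 0.02100 h⁻¹ = 0.5041 d⁻¹.
After decay, C = 3.154 × e^(−kt) = 3.154 × 0.9212 = 2.905 µg/L.
At the second outfall, C = (11.39·2.905 + 0.2400·390.0) / (11.39 + 0.2400) = 10.89 µg/L.

10.9 µg/L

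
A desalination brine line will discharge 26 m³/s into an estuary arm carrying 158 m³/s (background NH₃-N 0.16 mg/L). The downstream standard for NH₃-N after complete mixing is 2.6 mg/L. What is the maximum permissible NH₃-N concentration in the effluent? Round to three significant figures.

At the limit, (Qr·Cr + Qe·Cₑ)/(Qr + Qe) = 2.6:
Cₑ = (184.0·2.6 − 158.0·0.1600) / 26.00 = 17.43 mg/L.

17.4 mg/L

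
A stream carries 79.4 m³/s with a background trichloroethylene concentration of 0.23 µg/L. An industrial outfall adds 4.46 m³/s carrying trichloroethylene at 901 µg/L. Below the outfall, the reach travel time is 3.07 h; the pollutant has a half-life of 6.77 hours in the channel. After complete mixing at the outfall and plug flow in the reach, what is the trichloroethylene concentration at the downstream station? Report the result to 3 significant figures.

Flow-weighted average: C = (79.40·0.2300 + 4.460·901.0) / 83.86 = 4037/83.86 = 48.14 µg/L.
Half-life 6.77 h → k = ln 2 / 6.77 = 0.1024 h⁻¹ = 2.457 d⁻¹.
First-order decay: C = 48.14·exp(−k·t) = 48.14·0.7303 = 35.15 µg/L.

35.2 µg/L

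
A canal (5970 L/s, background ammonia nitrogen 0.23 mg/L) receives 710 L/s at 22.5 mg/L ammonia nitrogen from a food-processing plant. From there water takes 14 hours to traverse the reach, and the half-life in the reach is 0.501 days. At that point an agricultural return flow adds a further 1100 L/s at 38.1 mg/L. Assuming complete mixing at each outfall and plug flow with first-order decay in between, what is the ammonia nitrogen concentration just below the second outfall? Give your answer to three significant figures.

Flow-weighted average: C = (5970·0.2300 + 710.0·22.50) / 6680 = 17350/6680 = 2.597 mg/L; combined flow 6680 L/s.
Half-life 0.501 d → k = ln 2 / 0.501 = 1.384 d⁻¹.
After decay, C = 2.597 × e^(−kt) = 2.597 × 0.4462 = 1.159 mg/L.
Second outfall: C = (6680·1.159 + 1100·38.10)/7780 = 6.382 mg/L.

6.38 mg/L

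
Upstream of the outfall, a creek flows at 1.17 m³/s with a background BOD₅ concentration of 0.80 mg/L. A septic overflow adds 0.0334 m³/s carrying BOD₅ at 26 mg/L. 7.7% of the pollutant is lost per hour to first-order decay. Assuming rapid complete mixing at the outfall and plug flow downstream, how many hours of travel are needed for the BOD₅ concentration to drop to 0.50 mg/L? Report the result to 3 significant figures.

Mixed concentration C = ΣQC/ΣQ = (1.170·0.8000 + 0.03340·26.00) / 1.203 = 1.804/1.203 = 1.499 mg/L.
7.7%/h lost → k = −ln(1 − 0.077) = 0.08013 h⁻¹.
1.499·exp(−k·t) = 0.50 → t = ln(1.499/0.50)/k = 49340 s = 13.71 h.

13.7 h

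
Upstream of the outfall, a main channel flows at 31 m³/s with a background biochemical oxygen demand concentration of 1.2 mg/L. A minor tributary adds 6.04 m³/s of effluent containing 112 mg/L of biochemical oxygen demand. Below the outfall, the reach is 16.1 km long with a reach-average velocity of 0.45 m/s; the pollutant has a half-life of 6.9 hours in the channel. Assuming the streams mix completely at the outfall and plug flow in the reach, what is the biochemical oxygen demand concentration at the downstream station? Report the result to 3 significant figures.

7.10 mg/L

Conservation of mass: C = (31.00·1.200 + 6.040·112.0) / 37.04 = 713.7/37.04 = 19.27 mg/L.
Travel time t = 16.1·1000 / 0.45 = 35780 s = 9.938 h.
Half-life 6.9 h → k = ln 2 / 6.9 = 0.1005 h⁻¹ = 2.411 d⁻¹.
First-order decay: C = 19.27·exp(−k·t) = 19.27·0.3685 = 7.100 mg/L.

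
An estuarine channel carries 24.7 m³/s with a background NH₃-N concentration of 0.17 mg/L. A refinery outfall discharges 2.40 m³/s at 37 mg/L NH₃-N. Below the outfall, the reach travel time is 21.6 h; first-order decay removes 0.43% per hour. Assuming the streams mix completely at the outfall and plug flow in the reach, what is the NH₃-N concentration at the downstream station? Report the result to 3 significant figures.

3.13 mg/L

Mixed concentration C = ΣQC/ΣQ = (24.70·0.1700 + 2.400·37.00) / 27.10 = 93.00/27.10 = 3.432 mg/L.
0.43%/h lost → k = −ln(1 − 0.0043) = 0.004309 h⁻¹.
First-order decay: C = 3.432·exp(−k·t) = 3.432·0.9111 = 3.127 mg/L.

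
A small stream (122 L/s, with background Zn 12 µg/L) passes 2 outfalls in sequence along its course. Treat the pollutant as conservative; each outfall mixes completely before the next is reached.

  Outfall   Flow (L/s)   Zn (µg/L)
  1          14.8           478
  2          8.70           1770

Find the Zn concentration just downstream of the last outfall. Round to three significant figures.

Outfall 1: combined Q = 136.8 L/s; C = (122.0·12.00 + 14.80·478.0)/136.8 = 62.42 µg/L.
Outfall 2: combined Q = 145.5 L/s; C = (136.8·62.42 + 8.700·1770)/145.5 = 164.5 µg/L.

165 µg/L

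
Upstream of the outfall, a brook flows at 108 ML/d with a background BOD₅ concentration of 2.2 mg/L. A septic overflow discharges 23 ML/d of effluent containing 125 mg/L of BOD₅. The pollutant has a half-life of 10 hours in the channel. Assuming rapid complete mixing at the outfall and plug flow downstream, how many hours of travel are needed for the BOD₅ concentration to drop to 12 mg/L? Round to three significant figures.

After mixing, C = (108.0·2.200 + 23.00·125.0) / 131.0 = 3113/131.0 = 23.76 mg/L.
Half-life 10 h → k = ln 2 / 10 = 0.06931 h⁻¹ = 1.664 d⁻¹.
23.76·exp(−k·t) = 12 → t = ln(23.76/12)/k = 35480 s = 9.855 h.

9.86 h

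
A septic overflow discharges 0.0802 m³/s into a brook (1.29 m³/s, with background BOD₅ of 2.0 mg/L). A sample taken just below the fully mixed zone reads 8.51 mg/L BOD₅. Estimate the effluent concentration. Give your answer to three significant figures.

Mass balance: 1.290·2.000 + 0.08020·Cₑ = 1.370·8.510
→ Cₑ = (1.370·8.510 − 1.290·2.000) / 0.08020 = 113.2 mg/L.

113 mg/L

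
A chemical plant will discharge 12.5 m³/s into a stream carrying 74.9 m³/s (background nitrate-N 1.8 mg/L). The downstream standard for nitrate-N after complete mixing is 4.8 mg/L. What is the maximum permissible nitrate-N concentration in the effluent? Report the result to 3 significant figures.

22.8 mg/L

At the limit, (Qr·Cr + Qe·Cₑ)/(Qr + Qe) = 4.8:
Cₑ = (87.40·4.8 − 74.90·1.800) / 12.50 = 22.78 mg/L.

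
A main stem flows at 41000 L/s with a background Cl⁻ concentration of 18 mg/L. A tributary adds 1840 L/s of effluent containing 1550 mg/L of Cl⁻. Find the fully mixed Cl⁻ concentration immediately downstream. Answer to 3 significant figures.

83.8 mg/L

Conservation of mass: C = (41000·18.00 + 1840·1550) / 42840 = 3590000/42840 = 83.80 mg/L.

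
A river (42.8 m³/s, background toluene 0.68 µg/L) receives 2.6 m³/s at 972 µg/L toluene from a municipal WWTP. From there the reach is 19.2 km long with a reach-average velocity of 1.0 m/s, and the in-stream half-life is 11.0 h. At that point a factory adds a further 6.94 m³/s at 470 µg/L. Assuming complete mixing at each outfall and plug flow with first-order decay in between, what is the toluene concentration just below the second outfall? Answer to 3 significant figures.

Flow-weighted average: C = (42.80·0.6800 + 2.600·972.0) / 45.40 = 2556/45.40 = 56.31 µg/L; combined flow 45.40 m³/s.
Travel time t = 19.2·1000 / 1.0 = 19200 s = 5.333 h.
Half-life 11.0 h → k = ln 2 / 11.0 = 0.06301 h⁻¹ = 1.512 d⁻¹.
Decay over the reach: 56.31·exp(−kt) = 56.31·0.7146 = 40.23 µg/L.
At the second outfall, C = (45.40·40.23 + 6.940·470.0) / (45.40 + 6.940) = 97.22 µg/L.

97.2 µg/L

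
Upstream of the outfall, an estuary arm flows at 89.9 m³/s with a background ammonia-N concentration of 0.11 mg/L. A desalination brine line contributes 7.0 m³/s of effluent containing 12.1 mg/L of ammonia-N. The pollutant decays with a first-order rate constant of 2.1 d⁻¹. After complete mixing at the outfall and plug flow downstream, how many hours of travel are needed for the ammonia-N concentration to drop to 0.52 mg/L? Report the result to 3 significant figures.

7.20 h

Conservation of mass: C = (89.90·0.1100 + 7.000·12.10) / 96.90 = 94.59/96.90 = 0.9762 mg/L.
0.9762·exp(−k·t) = 0.52 → t = ln(0.9762/0.52)/k = 25910 s = 7.198 h.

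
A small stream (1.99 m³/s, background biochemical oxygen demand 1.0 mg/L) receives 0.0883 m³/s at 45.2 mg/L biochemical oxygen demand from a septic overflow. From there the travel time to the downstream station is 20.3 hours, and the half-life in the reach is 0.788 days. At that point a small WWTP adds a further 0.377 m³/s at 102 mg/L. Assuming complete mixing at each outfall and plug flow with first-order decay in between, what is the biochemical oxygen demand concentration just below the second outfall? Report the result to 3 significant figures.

16.8 mg/L

Flow-weighted average: C = (1.990·1.000 + 0.08830·45.20) / 2.078 = 5.981/2.078 = 2.878 mg/L; combined flow 2.078 m³/s.
Half-life 0.788 d → k = ln 2 / 0.788 = 0.8796 d⁻¹.
First-order decay: C = 2.878·exp(−k·t) = 2.878·0.4752 = 1.368 mg/L.
Second outfall: C = (2.078·1.368 + 0.3770·102.0)/2.455 = 16.82 mg/L.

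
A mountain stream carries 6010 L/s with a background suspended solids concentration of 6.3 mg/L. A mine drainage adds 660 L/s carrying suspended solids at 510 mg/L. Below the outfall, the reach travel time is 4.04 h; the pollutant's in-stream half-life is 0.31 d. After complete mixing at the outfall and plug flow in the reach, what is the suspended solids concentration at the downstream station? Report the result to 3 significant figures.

38.5 mg/L

Mass balance: C = (6010·6.300 + 660.0·510.0) / 6670 = 374500/6670 = 56.14 mg/L.
Half-life 0.31 d → k = ln 2 / 0.31 = 2.236 d⁻¹.
After decay, C = 56.14 × e^(−kt) = 56.14 × 0.6863 = 38.53 mg/L.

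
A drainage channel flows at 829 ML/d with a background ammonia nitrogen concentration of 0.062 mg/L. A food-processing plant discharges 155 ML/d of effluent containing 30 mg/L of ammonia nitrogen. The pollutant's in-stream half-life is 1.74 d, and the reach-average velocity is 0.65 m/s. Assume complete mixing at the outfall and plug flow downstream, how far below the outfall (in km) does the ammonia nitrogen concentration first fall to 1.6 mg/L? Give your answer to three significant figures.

154 km

Mass balance: C = (829.0·0.06200 + 155.0·30.00) / 984.0 = 4701/984.0 = 4.778 mg/L.
Half-life 1.74 d → k = ln 2 / 1.74 = 0.3984 d⁻¹.
Set 4.778·exp(−k·t) = 1.6 → t = ln(4.778/1.6)/k = 237300 s = 65.91 h.
Distance = v·t = 0.65·237300 = 154200 m = 154.2 km.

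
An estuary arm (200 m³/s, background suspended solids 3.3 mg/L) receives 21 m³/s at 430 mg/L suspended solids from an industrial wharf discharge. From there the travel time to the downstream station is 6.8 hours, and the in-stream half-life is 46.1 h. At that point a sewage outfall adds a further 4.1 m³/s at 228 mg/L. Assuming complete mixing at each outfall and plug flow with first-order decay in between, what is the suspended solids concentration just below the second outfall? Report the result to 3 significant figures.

43.0 mg/L

Mixed concentration C = ΣQC/ΣQ = (200.0·3.300 + 21.00·430.0) / 221.0 = 9690/221.0 = 43.85 mg/L; combined flow 221.0 m³/s.
Half-life 46.1 h → k = ln 2 / 46.1 = 0.01504 h⁻¹ = 0.3609 d⁻¹.
Applying C = C₀e^(−kt): 43.85 × 0.9028 = 39.58 mg/L.
Second outfall: C = (221.0·39.58 + 4.100·228.0)/225.1 = 43.02 mg/L.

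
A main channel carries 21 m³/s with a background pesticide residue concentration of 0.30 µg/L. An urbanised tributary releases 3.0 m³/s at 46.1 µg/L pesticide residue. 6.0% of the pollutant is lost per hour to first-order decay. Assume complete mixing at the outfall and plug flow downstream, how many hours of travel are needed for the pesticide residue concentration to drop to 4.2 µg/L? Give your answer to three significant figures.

Conservation of mass: C = (21.00·0.3000 + 3.000·46.10) / 24.00 = 144.6/24.00 = 6.025 µg/L.
6.0%/h lost → k = −ln(1 − 0.06) = 0.06188 h⁻¹.
6.025·exp(−k·t) = 4.2 → t = ln(6.025/4.2)/k = 20990 s = 5.832 h.

5.83 h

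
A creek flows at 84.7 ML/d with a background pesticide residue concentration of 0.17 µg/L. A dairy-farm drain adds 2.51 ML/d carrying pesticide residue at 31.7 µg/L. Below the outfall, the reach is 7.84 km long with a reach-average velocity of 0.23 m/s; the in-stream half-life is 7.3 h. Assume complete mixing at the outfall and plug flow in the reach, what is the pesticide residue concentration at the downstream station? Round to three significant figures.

Conservation of mass: C = (84.70·0.1700 + 2.510·31.70) / 87.21 = 93.97/87.21 = 1.077 µg/L.
Travel time t = 7.84·1000 / 0.23 = 34090 s = 9.469 h.
Half-life 7.3 h → k = ln 2 / 7.3 = 0.09495 h⁻¹ = 2.279 d⁻¹.
After decay, C = 1.077 × e^(−kt) = 1.077 × 0.4070 = 0.4385 µg/L.

0.438 µg/L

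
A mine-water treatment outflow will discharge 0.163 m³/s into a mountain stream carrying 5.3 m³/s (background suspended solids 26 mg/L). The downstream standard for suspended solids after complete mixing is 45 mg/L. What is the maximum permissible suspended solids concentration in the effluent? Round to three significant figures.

At the limit, (Qr·Cr + Qe·Cₑ)/(Qr + Qe) = 45:
Cₑ = (5.463·45 − 5.300·26.00) / 0.1630 = 662.8 mg/L.

663 mg/L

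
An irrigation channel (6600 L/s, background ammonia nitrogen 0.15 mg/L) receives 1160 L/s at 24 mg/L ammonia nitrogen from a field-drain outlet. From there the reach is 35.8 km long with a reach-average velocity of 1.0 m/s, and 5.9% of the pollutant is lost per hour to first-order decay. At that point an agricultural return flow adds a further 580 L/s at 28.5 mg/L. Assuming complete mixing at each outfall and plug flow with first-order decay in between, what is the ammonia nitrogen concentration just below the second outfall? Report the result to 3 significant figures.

3.87 mg/L

Conservation of mass: C = (6600·0.1500 + 1160·24.00) / 7760 = 28830/7760 = 3.715 mg/L; combined flow 7760 L/s.
Travel time t = 35.8·1000 / 1.0 = 35800 s = 9.944 h.
5.9%/h lost → k = −ln(1 − 0.059) = 0.06081 h⁻¹.
First-order decay: C = 3.715·exp(−k·t) = 3.715·0.5462 = 2.029 mg/L.
At the second outfall, C = (7760·2.029 + 580.0·28.50) / (7760 + 580.0) = 3.870 mg/L.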